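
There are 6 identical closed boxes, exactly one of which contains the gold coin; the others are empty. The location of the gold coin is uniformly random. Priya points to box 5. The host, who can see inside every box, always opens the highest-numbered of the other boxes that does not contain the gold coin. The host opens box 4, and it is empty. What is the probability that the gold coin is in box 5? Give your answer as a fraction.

Condition on the true location of the gold coin.
If it is in any of boxes 1, 2, 3, and 5 (prior 1/6 each): the host would have opened box 6 instead, probability 0; weight (1/6)·0 = 0 each.
If it is in box 4 (prior 1/6): the host opened box 4, so this case is ruled out; weight (1/6)·0 = 0.
If it is in box 6 (prior 1/6): box 4 is the highest-numbered option available, probability 1; weight (1/6)·1 = 1/6.
The weights sum to 1/6.
So P(the gold coin in box 5 | the host opened box 4) = 0 / (1/6) = 0.

0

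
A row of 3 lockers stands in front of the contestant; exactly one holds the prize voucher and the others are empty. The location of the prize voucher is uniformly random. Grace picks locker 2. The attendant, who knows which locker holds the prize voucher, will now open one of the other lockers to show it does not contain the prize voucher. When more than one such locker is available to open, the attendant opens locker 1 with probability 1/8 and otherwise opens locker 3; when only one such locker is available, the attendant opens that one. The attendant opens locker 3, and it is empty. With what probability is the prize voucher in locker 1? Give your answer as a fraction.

Condition on the true location of the prize voucher.
If it is in locker 1 (prior 1/3): only locker 3 is available, probability 1; weight (1/3)·1 = 1/3.
If it is in locker 2 (prior 1/3): locker 1 is available but not opened, probability 7/8; weight (1/3)·(7/8) = 7/24.
If it is in locker 3 (prior 1/3): the attendant opened locker 3, so this case is ruled out; weight (1/3)·0 = 0.
The weights sum to 5/8.
So P(the prize voucher in locker 1 | the attendant opened locker 3) = (1/3) / (5/8) = 8/15.

8/15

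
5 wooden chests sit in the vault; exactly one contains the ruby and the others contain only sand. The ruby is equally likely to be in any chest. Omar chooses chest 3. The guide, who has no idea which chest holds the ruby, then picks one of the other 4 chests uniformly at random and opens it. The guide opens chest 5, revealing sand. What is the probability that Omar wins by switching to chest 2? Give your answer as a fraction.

1/4

Consider each possible location of the ruby in turn.
If it is in any of chests 1, 2, 3, and 4 (prior 1/5 each): the guide picks chest 5 with probability 1/4 regardless, and it is not the prize; weight (1/5)·(1/4) = 1/20 each.
If it is in chest 5 (prior 1/5): the guide opened chest 5, so this case is ruled out; weight (1/5)·0 = 0.
The weights sum to 1/5.
So P(the ruby in chest 2 | the guide opened chest 5) = (1/20) / (1/5) = 1/4.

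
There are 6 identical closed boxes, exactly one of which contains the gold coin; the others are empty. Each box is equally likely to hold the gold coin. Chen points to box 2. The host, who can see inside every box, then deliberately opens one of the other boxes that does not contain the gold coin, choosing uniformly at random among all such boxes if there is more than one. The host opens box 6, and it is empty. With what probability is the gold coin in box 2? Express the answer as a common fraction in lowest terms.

1/6

Consider each possible location of the gold coin in turn.
If it is in any of boxes 1, 3, 4, and 5 (prior 1/6 each): the host has 4 equally likely choices, so probability 1/4; weight (1/6)·(1/4) = 1/24 each.
If it is in box 2 (prior 1/6): the host has 5 equally likely choices, so probability 1/5; weight (1/6)·(1/5) = 1/30.
If it is in box 6 (prior 1/6): the host opened box 6, so this case is ruled out; weight (1/6)·0 = 0.
The weights sum to 1/5.
So P(the gold coin in box 2 | the host opened box 6) = (1/30) / (1/5) = 1/6.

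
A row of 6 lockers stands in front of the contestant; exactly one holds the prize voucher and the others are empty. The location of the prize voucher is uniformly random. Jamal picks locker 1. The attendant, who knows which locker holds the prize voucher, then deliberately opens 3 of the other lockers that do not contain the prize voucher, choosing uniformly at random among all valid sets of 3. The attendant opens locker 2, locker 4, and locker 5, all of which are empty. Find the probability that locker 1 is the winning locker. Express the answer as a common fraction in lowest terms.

1/6

Consider each possible location of the prize voucher in turn.
If it is in locker 1 (prior 1/6): the attendant has 10 equally likely choices, so probability 1/10; weight (1/6)·(1/10) = 1/60.
If it is in any of lockers 2, 4, and 5 (prior 1/6 each): that locker was opened and seen not to hold the prize — ruled out; weight (1/6)·0 = 0 each.
If it is in either of lockers 3 and 6 (prior 1/6 each): the attendant has 4 equally likely choices, so probability 1/4; weight (1/6)·(1/4) = 1/24 each.
The weights sum to 1/10.
So P(the prize voucher in locker 1 | the attendant opened locker 2, locker 4, and locker 5) = (1/60) / (1/10) = 1/6.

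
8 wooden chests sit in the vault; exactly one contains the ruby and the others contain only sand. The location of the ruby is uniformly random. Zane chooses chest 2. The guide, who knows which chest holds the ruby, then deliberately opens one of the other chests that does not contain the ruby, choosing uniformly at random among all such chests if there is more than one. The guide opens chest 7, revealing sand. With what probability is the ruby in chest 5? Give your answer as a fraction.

Consider each possible location of the ruby in turn.
If it is in any of chests 1, 3, 4, 5, 6, and 8 (prior 1/8 each): the guide has 6 equally likely choices, so probability 1/6; weight (1/8)·(1/6) = 1/48 each.
If it is in chest 2 (prior 1/8): the guide has 7 equally likely choices, so probability 1/7; weight (1/8)·(1/7) = 1/56.
If it is in chest 7 (prior 1/8): the guide opened chest 7, so this case is ruled out; weight (1/8)·0 = 0.
The weights sum to 1/7.
So P(the ruby in chest 5 | the guide opened chest 7) = (1/48) / (1/7) = 7/48.

7/48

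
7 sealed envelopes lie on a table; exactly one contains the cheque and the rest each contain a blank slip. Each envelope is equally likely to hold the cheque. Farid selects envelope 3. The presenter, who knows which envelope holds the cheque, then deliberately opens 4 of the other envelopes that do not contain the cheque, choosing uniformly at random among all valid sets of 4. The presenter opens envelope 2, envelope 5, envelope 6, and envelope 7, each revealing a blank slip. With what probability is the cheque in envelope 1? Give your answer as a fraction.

3/7

Apply Bayes' rule, conditioning on where the cheque actually is.
If it is in either of envelopes 1 and 4 (prior 1/7 each): the presenter has 5 equally likely choices, so probability 1/5; weight (1/7)·(1/5) = 1/35 each.
If it is in any of envelopes 2, 5, 6, and 7 (prior 1/7 each): that envelope was opened and seen not to hold the prize — ruled out; weight (1/7)·0 = 0 each.
If it is in envelope 3 (prior 1/7): the presenter has 15 equally likely choices, so probability 1/15; weight (1/7)·(1/15) = 1/105.
The weights sum to 1/15.
So P(the cheque in envelope 1 | the presenter opened envelope 2, envelope 5, envelope 6, and envelope 7) = (1/35) / (1/15) = 3/7.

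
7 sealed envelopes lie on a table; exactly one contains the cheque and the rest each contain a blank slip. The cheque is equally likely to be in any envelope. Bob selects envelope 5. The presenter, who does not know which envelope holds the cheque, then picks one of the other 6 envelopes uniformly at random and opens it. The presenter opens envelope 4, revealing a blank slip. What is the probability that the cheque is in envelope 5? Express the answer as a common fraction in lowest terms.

1/6

Apply Bayes' rule, conditioning on where the cheque actually is.
If it is in any of envelopes 1, 2, 3, 5, 6, and 7 (prior 1/7 each): the presenter picks envelope 4 with probability 1/6 regardless, and it is not the prize; weight (1/7)·(1/6) = 1/42 each.
If it is in envelope 4 (prior 1/7): the presenter opened envelope 4, so this case is ruled out; weight (1/7)·0 = 0.
The weights sum to 1/7.
So P(the cheque in envelope 5 | the presenter opened envelope 4) = (1/42) / (1/7) = 1/6.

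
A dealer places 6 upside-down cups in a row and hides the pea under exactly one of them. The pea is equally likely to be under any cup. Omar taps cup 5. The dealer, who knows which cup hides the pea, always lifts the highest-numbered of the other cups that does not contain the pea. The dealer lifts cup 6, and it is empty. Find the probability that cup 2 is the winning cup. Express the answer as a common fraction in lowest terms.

Apply Bayes' rule, conditioning on where the pea actually is.
If it is under any of cups 1, 2, 3, 4, and 5 (prior 1/6 each): cup 6 is the highest-numbered option available, probability 1; weight (1/6)·1 = 1/6 each.
If it is under cup 6 (prior 1/6): the dealer opened cup 6, so this case is ruled out; weight (1/6)·0 = 0.
The weights sum to 5/6.
So P(the pea under cup 2 | the dealer opened cup 6) = (1/6) / (5/6) = 1/5.

1/5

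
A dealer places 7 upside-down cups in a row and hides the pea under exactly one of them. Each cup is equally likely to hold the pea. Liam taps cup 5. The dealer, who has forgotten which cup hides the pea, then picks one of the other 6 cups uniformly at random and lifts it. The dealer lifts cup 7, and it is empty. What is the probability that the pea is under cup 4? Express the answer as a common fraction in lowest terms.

1/6

Apply Bayes' rule, conditioning on where the pea actually is.
If it is under any of cups 1, 2, 3, 4, 5, and 6 (prior 1/7 each): the dealer picks cup 7 with probability 1/6 regardless, and it is not the prize; weight (1/7)·(1/6) = 1/42 each.
If it is under cup 7 (prior 1/7): the dealer opened cup 7, so this case is ruled out; weight (1/7)·0 = 0.
The weights sum to 1/7.
So P(the pea under cup 4 | the dealer opened cup 7) = (1/42) / (1/7) = 1/6.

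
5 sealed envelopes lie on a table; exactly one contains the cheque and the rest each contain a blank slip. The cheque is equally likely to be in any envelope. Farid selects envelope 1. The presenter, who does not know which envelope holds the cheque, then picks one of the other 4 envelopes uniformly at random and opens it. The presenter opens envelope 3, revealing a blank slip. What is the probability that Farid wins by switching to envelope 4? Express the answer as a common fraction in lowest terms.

1/4

Because the presenter chose which envelope to open without knowing where the cheque is, the choice is independent of the prize location. Learning that envelope 3 does not hold the cheque simply rules out that one location and leaves the remaining 4 envelopes still equally likely by symmetry.
So P(the cheque in envelope 4) = 1/4.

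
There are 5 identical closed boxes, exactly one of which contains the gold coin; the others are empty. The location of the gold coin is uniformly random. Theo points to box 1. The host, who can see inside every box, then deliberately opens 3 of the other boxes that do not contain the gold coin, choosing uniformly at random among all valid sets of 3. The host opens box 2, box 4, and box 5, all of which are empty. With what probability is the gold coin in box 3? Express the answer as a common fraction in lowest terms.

4/5

Apply Bayes' rule, conditioning on where the gold coin actually is.
If it is in box 1 (prior 1/5): the host has 4 equally likely choices, so probability 1/4; weight (1/5)·(1/4) = 1/20.
If it is in any of boxes 2, 4, and 5 (prior 1/5 each): that box was opened and seen not to hold the prize — ruled out; weight (1/5)·0 = 0 each.
If it is in box 3 (prior 1/5): the host has no choice, probability 1; weight (1/5)·1 = 1/5.
The weights sum to 1/4.
So P(the gold coin in box 3 | the host opened box 2, box 4, and box 5) = (1/5) / (1/4) = 4/5.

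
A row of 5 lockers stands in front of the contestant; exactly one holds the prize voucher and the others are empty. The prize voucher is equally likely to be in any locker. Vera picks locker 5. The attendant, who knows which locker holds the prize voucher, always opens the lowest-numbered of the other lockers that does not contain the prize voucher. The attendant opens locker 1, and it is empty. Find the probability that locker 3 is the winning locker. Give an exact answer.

Consider each possible location of the prize voucher in turn.
If it is in locker 1 (prior 1/5): the attendant opened locker 1, so this case is ruled out; weight (1/5)·0 = 0.
If it is in any of lockers 2, 3, 4, and 5 (prior 1/5 each): locker 1 is the lowest-numbered option available, probability 1; weight (1/5)·1 = 1/5 each.
The weights sum to 4/5.
So P(the prize voucher in locker 3 | the attendant opened locker 1) = (1/5) / (4/5) = 1/4.

1/4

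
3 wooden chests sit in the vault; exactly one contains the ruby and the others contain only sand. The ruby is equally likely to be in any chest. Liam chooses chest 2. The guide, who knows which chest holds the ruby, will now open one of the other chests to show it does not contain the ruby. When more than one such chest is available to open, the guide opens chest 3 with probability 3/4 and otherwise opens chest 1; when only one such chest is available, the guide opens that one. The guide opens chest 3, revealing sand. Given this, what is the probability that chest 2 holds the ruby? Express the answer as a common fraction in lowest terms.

Consider each possible location of the ruby in turn.
If it is in chest 1 (prior 1/3): only chest 3 is available, probability 1; weight (1/3)·1 = 1/3.
If it is in chest 2 (prior 1/3): chest 3 is available, opened with probability 3/4; weight (1/3)·(3/4) = 1/4.
If it is in chest 3 (prior 1/3): the guide opened chest 3, so this case is ruled out; weight (1/3)·0 = 0.
The weights sum to 7/12.
So P(the ruby in chest 2 | the guide opened chest 3) = (1/4) / (7/12) = 3/7.

3/7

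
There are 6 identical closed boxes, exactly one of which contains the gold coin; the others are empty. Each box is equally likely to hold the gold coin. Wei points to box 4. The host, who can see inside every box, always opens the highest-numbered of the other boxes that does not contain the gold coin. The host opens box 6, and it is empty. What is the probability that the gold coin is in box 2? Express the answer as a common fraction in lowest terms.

1/5

Consider each possible location of the gold coin in turn.
If it is in any of boxes 1, 2, 3, 4, and 5 (prior 1/6 each): box 6 is the highest-numbered option available, probability 1; weight (1/6)·1 = 1/6 each.
If it is in box 6 (prior 1/6): the host opened box 6, so this case is ruled out; weight (1/6)·0 = 0.
The weights sum to 5/6.
So P(the gold coin in box 2 | the host opened box 6) = (1/6) / (5/6) = 1/5.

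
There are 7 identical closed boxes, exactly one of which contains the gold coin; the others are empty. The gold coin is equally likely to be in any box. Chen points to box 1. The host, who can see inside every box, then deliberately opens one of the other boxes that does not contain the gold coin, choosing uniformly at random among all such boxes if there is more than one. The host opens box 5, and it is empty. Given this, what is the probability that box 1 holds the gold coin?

Consider each possible location of the gold coin in turn.
If it is in box 1 (prior 1/7): the host has 6 equally likely choices, so probability 1/6; weight (1/7)·(1/6) = 1/42.
If it is in any of boxes 2, 3, 4, 6, and 7 (prior 1/7 each): the host has 5 equally likely choices, so probability 1/5; weight (1/7)·(1/5) = 1/35 each.
If it is in box 5 (prior 1/7): the host opened box 5, so this case is ruled out; weight (1/7)·0 = 0.
The weights sum to 1/6.
So P(the gold coin in box 1 | the host opened box 5) = (1/42) / (1/6) = 1/7.

1/7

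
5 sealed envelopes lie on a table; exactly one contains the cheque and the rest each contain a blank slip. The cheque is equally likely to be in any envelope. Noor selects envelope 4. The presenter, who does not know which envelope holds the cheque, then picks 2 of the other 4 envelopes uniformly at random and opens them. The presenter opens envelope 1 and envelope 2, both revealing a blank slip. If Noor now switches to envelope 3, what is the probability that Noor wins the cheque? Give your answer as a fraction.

Because the presenter chose which envelopes to open without knowing where the cheque is, the choice is independent of the prize location. Learning that none of the 2 opened envelopes holds the cheque simply rules out those 2 locations and leaves the remaining 3 envelopes still equally likely by symmetry.
So P(the cheque in envelope 3) = 1/3.

1/3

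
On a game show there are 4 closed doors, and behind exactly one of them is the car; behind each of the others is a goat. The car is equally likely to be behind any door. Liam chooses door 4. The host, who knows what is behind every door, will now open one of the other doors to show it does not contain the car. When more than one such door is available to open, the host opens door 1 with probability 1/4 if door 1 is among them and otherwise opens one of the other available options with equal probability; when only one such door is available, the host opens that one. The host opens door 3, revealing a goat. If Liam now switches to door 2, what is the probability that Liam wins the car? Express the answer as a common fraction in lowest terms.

6/13

Consider each possible location of the car in turn.
If it is behind door 1 (prior 1/4): door 1 holds the prize so is unavailable; the host chooses uniformly among the 2 others, probability 1/2; weight (1/4)·(1/2) = 1/8.
If it is behind door 2 (prior 1/4): door 1 is available but not opened, probability 3/4; weight (1/4)·(3/4) = 3/16.
If it is behind door 3 (prior 1/4): the host opened door 3, so this case is ruled out; weight (1/4)·0 = 0.
If it is behind door 4 (prior 1/4): door 1 is available but not opened; door 3 gets probability (1 − 1/4)/2 = 3/8; weight (1/4)·(3/8) = 3/32.
The weights sum to 13/32.
So P(the car behind door 2 | the host opened door 3) = (3/16) / (13/32) = 6/13.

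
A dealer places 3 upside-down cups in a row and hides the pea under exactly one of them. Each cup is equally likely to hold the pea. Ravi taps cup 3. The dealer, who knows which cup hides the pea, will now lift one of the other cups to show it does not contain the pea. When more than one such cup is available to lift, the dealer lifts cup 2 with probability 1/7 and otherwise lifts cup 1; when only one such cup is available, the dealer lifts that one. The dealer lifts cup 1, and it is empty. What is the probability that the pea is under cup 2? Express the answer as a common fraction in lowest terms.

Apply Bayes' rule, conditioning on where the pea actually is.
If it is under cup 1 (prior 1/3): the dealer opened cup 1, so this case is ruled out; weight (1/3)·0 = 0.
If it is under cup 2 (prior 1/3): only cup 1 is available, probability 1; weight (1/3)·1 = 1/3.
If it is under cup 3 (prior 1/3): cup 2 is available but not opened, probability 6/7; weight (1/3)·(6/7) = 2/7.
The weights sum to 13/21.
So P(the pea under cup 2 | the dealer opened cup 1) = (1/3) / (13/21) = 7/13.

7/13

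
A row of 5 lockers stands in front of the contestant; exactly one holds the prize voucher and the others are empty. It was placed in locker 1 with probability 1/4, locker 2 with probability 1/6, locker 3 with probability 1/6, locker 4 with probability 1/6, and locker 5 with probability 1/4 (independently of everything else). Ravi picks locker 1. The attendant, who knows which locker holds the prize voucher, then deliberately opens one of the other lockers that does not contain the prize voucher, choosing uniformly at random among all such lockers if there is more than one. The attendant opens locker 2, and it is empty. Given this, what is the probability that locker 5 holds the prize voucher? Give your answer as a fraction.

12/37

Consider each possible location of the prize voucher in turn.
If it is in locker 1 (prior 1/4): the attendant has 4 equally likely choices, so probability 1/4; weight (1/4)·(1/4) = 1/16.
If it is in locker 2 (prior 1/6): the attendant opened locker 2, so this case is ruled out; weight (1/6)·0 = 0.
If it is in either of lockers 3 and 4 (prior 1/6 each): the attendant has 3 equally likely choices, so probability 1/3; weight (1/6)·(1/3) = 1/18 each.
If it is in locker 5 (prior 1/4): the attendant has 3 equally likely choices, so probability 1/3; weight (1/4)·(1/3) = 1/12.
The weights sum to 37/144.
So P(the prize voucher in locker 5 | the attendant opened locker 2) = (1/12) / (37/144) = 12/37.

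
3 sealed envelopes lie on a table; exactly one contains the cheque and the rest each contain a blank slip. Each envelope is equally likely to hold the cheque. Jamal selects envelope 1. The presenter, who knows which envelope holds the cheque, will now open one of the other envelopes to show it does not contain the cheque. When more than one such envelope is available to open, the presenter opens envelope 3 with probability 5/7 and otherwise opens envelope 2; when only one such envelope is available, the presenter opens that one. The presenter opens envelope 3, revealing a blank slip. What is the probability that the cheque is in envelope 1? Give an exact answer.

Condition on the true location of the cheque.
If it is in envelope 1 (prior 1/3): envelope 3 is available, opened with probability 5/7; weight (1/3)·(5/7) = 5/21.
If it is in envelope 2 (prior 1/3): only envelope 3 is available, probability 1; weight (1/3)·1 = 1/3.
If it is in envelope 3 (prior 1/3): the presenter opened envelope 3, so this case is ruled out; weight (1/3)·0 = 0.
The weights sum to 4/7.
So P(the cheque in envelope 1 | the presenter opened envelope 3) = (5/21) / (4/7) = 5/12.

5/12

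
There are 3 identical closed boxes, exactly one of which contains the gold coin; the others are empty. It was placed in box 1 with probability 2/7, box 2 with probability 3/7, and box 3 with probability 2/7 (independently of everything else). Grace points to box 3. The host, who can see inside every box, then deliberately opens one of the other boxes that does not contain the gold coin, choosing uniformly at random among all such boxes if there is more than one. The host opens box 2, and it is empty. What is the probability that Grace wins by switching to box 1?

Apply Bayes' rule, conditioning on where the gold coin actually is.
If it is in box 1 (prior 2/7): the host has no choice, probability 1; weight (2/7)·1 = 2/7.
If it is in box 2 (prior 3/7): the host opened box 2, so this case is ruled out; weight (3/7)·0 = 0.
If it is in box 3 (prior 2/7): the host has 2 equally likely choices, so probability 1/2; weight (2/7)·(1/2) = 1/7.
The weights sum to 3/7.
So P(the gold coin in box 1 | the host opened box 2) = (2/7) / (3/7) = 2/3.

2/3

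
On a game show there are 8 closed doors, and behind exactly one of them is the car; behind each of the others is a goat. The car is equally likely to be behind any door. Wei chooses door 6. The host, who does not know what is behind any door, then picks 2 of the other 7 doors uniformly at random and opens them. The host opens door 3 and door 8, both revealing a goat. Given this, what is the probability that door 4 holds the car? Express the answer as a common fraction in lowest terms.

1/6

Because the host chose which doors to open without knowing where the car is, the choice is independent of the prize location. Learning that none of the 2 opened doors holds the car simply rules out those 2 locations and leaves the remaining 6 doors still equally likely by symmetry.
So P(the car behind door 4) = 1/6.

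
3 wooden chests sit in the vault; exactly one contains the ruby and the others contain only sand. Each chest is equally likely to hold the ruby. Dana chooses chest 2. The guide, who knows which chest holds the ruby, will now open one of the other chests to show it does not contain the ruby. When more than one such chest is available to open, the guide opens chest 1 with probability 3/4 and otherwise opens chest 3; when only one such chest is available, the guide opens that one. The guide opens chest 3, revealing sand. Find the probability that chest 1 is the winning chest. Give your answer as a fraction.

Consider each possible location of the ruby in turn.
If it is in chest 1 (prior 1/3): only chest 3 is available, probability 1; weight (1/3)·1 = 1/3.
If it is in chest 2 (prior 1/3): chest 1 is available but not opened, probability 1/4; weight (1/3)·(1/4) = 1/12.
If it is in chest 3 (prior 1/3): the guide opened chest 3, so this case is ruled out; weight (1/3)·0 = 0.
The weights sum to 5/12.
So P(the ruby in chest 1 | the guide opened chest 3) = (1/3) / (5/12) = 4/5.

4/5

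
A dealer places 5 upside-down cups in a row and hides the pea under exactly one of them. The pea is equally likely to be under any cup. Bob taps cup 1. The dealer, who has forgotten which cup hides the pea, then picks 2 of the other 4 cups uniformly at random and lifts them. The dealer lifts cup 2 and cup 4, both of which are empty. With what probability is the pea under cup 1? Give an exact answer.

Apply Bayes' rule, conditioning on where the pea actually is.
If it is under any of cups 1, 3, and 5 (prior 1/5 each): the dealer picks exactly this set with probability 1/6 regardless, and none is the prize; weight (1/5)·(1/6) = 1/30 each.
If it is under either of cups 2 and 4 (prior 1/5 each): that cup was opened and seen not to hold the prize — ruled out; weight (1/5)·0 = 0 each.
The weights sum to 1/10.
So P(the pea under cup 1 | the dealer opened cup 2 and cup 4) = (1/30) / (1/10) = 1/3.

1/3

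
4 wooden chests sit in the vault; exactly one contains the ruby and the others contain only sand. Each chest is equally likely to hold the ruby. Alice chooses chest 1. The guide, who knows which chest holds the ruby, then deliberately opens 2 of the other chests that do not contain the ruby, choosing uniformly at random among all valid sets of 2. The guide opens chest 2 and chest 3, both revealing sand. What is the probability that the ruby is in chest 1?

1/4

Condition on the true location of the ruby.
If it is in chest 1 (prior 1/4): the guide has 3 equally likely choices, so probability 1/3; weight (1/4)·(1/3) = 1/12.
If it is in either of chests 2 and 3 (prior 1/4 each): that chest was opened and seen not to hold the prize — ruled out; weight (1/4)·0 = 0 each.
If it is in chest 4 (prior 1/4): the guide has no choice, probability 1; weight (1/4)·1 = 1/4.
The weights sum to 1/3.
So P(the ruby in chest 1 | the guide opened chest 2 and chest 3) = (1/12) / (1/3) = 1/4.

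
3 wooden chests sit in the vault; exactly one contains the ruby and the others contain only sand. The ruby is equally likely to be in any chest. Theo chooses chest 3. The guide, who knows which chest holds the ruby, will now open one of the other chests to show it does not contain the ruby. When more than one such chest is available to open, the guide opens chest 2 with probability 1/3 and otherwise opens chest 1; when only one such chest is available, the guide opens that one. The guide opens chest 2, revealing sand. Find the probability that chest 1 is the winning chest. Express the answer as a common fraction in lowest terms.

Apply Bayes' rule, conditioning on where the ruby actually is.
If it is in chest 1 (prior 1/3): only chest 2 is available, probability 1; weight (1/3)·1 = 1/3.
If it is in chest 2 (prior 1/3): the guide opened chest 2, so this case is ruled out; weight (1/3)·0 = 0.
If it is in chest 3 (prior 1/3): chest 2 is available, opened with probability 1/3; weight (1/3)·(1/3) = 1/9.
The weights sum to 4/9.
So P(the ruby in chest 1 | the guide opened chest 2) = (1/3) / (4/9) = 3/4.

3/4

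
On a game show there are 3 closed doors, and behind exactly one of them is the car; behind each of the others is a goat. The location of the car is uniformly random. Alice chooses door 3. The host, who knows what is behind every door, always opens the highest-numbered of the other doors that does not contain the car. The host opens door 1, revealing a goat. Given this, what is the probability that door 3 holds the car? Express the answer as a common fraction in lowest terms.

Consider each possible location of the car in turn.
If it is behind door 1 (prior 1/3): the host opened door 1, so this case is ruled out; weight (1/3)·0 = 0.
If it is behind door 2 (prior 1/3): door 1 is the highest-numbered option available, probability 1; weight (1/3)·1 = 1/3.
If it is behind door 3 (prior 1/3): the host would have opened door 2 instead, probability 0; weight (1/3)·0 = 0.
The weights sum to 1/3.
So P(the car behind door 3 | the host opened door 1) = 0 / (1/3) = 0.

0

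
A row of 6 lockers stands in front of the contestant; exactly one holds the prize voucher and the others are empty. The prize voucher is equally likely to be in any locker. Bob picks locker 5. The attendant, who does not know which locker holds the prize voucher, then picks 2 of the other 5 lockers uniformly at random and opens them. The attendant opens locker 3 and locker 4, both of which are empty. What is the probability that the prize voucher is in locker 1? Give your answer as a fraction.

1/4

Because the attendant chose which lockers to open without knowing where the prize voucher is, the choice is independent of the prize location. Learning that none of the 2 opened lockers holds the prize voucher simply rules out those 2 locations and leaves the remaining 4 lockers still equally likely by symmetry.
So P(the prize voucher in locker 1) = 1/4.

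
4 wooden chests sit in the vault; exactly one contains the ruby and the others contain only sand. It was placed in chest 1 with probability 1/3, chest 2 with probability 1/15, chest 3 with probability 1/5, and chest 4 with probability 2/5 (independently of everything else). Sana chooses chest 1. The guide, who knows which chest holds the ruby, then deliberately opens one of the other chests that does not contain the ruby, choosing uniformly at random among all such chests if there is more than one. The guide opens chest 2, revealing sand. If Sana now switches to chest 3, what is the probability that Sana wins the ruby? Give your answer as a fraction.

9/37

Condition on the true location of the ruby.
If it is in chest 1 (prior 1/3): the guide has 3 equally likely choices, so probability 1/3; weight (1/3)·(1/3) = 1/9.
If it is in chest 2 (prior 1/15): the guide opened chest 2, so this case is ruled out; weight (1/15)·0 = 0.
If it is in chest 3 (prior 1/5): the guide has 2 equally likely choices, so probability 1/2; weight (1/5)·(1/2) = 1/10.
If it is in chest 4 (prior 2/5): the guide has 2 equally likely choices, so probability 1/2; weight (2/5)·(1/2) = 1/5.
The weights sum to 37/90.
So P(the ruby in chest 3 | the guide opened chest 2) = (1/10) / (37/90) = 9/37.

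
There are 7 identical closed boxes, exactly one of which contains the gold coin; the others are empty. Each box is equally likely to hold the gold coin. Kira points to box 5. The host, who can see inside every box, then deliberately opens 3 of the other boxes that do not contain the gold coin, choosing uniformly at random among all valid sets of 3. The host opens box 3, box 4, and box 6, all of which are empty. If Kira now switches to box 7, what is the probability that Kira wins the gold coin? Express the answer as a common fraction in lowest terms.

Consider each possible location of the gold coin in turn.
If it is in any of boxes 1, 2, and 7 (prior 1/7 each): the host has 10 equally likely choices, so probability 1/10; weight (1/7)·(1/10) = 1/70 each.
If it is in any of boxes 3, 4, and 6 (prior 1/7 each): that box was opened and seen not to hold the prize — ruled out; weight (1/7)·0 = 0 each.
If it is in box 5 (prior 1/7): the host has 20 equally likely choices, so probability 1/20; weight (1/7)·(1/20) = 1/140.
The weights sum to 1/20.
So P(the gold coin in box 7 | the host opened box 3, box 4, and box 6) = (1/70) / (1/20) = 2/7.

2/7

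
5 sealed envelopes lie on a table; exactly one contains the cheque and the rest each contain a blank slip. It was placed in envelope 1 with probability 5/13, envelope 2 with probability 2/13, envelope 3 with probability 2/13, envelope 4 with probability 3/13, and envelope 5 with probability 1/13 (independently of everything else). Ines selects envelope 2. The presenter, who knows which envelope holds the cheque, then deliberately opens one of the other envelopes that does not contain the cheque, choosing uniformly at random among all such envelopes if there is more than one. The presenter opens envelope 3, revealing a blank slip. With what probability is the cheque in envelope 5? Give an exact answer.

Apply Bayes' rule, conditioning on where the cheque actually is.
If it is in envelope 1 (prior 5/13): the presenter has 3 equally likely choices, so probability 1/3; weight (5/13)·(1/3) = 5/39.
If it is in envelope 2 (prior 2/13): the presenter has 4 equally likely choices, so probability 1/4; weight (2/13)·(1/4) = 1/26.
If it is in envelope 3 (prior 2/13): the presenter opened envelope 3, so this case is ruled out; weight (2/13)·0 = 0.
If it is in envelope 4 (prior 3/13): the presenter has 3 equally likely choices, so probability 1/3; weight (3/13)·(1/3) = 1/13.
If it is in envelope 5 (prior 1/13): the presenter has 3 equally likely choices, so probability 1/3; weight (1/13)·(1/3) = 1/39.
The weights sum to 7/26.
So P(the cheque in envelope 5 | the presenter opened envelope 3) = (1/39) / (7/26) = 2/21.

2/21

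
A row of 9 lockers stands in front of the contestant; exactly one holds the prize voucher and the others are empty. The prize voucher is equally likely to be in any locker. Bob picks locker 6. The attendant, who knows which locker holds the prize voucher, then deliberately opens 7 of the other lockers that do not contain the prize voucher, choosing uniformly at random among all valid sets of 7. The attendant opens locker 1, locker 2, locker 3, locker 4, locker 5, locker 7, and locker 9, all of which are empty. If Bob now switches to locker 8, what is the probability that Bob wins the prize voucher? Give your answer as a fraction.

8/9

Apply Bayes' rule, conditioning on where the prize voucher actually is.
If it is in any of lockers 1, 2, 3, 4, 5, 7, and 9 (prior 1/9 each): that locker was opened and seen not to hold the prize — ruled out; weight (1/9)·0 = 0 each.
If it is in locker 6 (prior 1/9): the attendant has 8 equally likely choices, so probability 1/8; weight (1/9)·(1/8) = 1/72.
If it is in locker 8 (prior 1/9): the attendant has no choice, probability 1; weight (1/9)·1 = 1/9.
The weights sum to 1/8.
So P(the prize voucher in locker 8 | the attendant opened locker 1, locker 2, locker 3, locker 4, locker 5, locker 7, and locker 9) = (1/9) / (1/8) = 8/9.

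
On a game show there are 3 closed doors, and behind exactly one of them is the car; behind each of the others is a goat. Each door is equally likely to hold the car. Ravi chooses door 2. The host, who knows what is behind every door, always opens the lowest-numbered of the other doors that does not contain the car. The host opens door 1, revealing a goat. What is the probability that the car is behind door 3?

1/2

Apply Bayes' rule, conditioning on where the car actually is.
If it is behind door 1 (prior 1/3): the host opened door 1, so this case is ruled out; weight (1/3)·0 = 0.
If it is behind either of doors 2 and 3 (prior 1/3 each): door 1 is the lowest-numbered option available, probability 1; weight (1/3)·1 = 1/3 each.
The weights sum to 2/3.
So P(the car behind door 3 | the host opened door 1) = (1/3) / (2/3) = 1/2.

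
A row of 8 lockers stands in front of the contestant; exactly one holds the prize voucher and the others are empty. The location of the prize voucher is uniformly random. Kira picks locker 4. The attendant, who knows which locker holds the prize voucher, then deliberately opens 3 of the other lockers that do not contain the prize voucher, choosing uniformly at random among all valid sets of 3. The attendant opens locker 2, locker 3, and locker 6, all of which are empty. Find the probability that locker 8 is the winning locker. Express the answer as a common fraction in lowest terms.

7/32

Condition on the true location of the prize voucher.
If it is in any of lockers 1, 5, 7, and 8 (prior 1/8 each): the attendant has 20 equally likely choices, so probability 1/20; weight (1/8)·(1/20) = 1/160 each.
If it is in any of lockers 2, 3, and 6 (prior 1/8 each): that locker was opened and seen not to hold the prize — ruled out; weight (1/8)·0 = 0 each.
If it is in locker 4 (prior 1/8): the attendant has 35 equally likely choices, so probability 1/35; weight (1/8)·(1/35) = 1/280.
The weights sum to 1/35.
So P(the prize voucher in locker 8 | the attendant opened locker 2, locker 3, and locker 6) = (1/160) / (1/35) = 7/32.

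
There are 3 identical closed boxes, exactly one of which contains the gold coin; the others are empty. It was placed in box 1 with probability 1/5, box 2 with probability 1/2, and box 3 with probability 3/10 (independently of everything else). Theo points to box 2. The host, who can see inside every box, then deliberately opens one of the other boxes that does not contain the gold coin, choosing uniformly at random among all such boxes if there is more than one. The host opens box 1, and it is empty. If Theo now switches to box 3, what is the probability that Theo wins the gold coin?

6/11

Consider each possible location of the gold coin in turn.
If it is in box 1 (prior 1/5): the host opened box 1, so this case is ruled out; weight (1/5)·0 = 0.
If it is in box 2 (prior 1/2): the host has 2 equally likely choices, so probability 1/2; weight (1/2)·(1/2) = 1/4.
If it is in box 3 (prior 3/10): the host has no choice, probability 1; weight (3/10)·1 = 3/10.
The weights sum to 11/20.
So P(the gold coin in box 3 | the host opened box 1) = (3/10) / (11/20) = 6/11.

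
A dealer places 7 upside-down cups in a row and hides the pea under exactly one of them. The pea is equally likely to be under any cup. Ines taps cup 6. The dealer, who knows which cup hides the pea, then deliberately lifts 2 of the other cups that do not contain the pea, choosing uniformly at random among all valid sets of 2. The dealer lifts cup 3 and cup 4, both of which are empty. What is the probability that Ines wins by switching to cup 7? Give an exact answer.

Consider each possible location of the pea in turn.
If it is under any of cups 1, 2, 5, and 7 (prior 1/7 each): the dealer has 10 equally likely choices, so probability 1/10; weight (1/7)·(1/10) = 1/70 each.
If it is under either of cups 3 and 4 (prior 1/7 each): that cup was opened and seen not to hold the prize — ruled out; weight (1/7)·0 = 0 each.
If it is under cup 6 (prior 1/7): the dealer has 15 equally likely choices, so probability 1/15; weight (1/7)·(1/15) = 1/105.
The weights sum to 1/15.
So P(the pea under cup 7 | the dealer opened cup 3 and cup 4) = (1/70) / (1/15) = 3/14.

3/14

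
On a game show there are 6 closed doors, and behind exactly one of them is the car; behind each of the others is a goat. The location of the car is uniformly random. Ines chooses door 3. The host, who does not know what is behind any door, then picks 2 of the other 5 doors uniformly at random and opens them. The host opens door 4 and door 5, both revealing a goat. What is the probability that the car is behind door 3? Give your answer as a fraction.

Condition on the true location of the car.
If it is behind any of doors 1, 2, 3, and 6 (prior 1/6 each): the host picks exactly this set with probability 1/10 regardless, and none is the prize; weight (1/6)·(1/10) = 1/60 each.
If it is behind either of doors 4 and 5 (prior 1/6 each): that door was opened and seen not to hold the prize — ruled out; weight (1/6)·0 = 0 each.
The weights sum to 1/15.
So P(the car behind door 3 | the host opened door 4 and door 5) = (1/60) / (1/15) = 1/4.

1/4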